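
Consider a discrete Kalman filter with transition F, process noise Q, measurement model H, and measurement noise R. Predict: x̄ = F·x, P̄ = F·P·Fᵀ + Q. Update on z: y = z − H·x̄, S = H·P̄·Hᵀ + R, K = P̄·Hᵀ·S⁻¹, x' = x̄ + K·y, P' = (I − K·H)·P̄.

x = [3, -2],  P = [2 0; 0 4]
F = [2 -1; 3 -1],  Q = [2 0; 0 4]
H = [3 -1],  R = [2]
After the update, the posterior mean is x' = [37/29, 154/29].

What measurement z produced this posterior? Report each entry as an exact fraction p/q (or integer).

x̄ = F·x = [8, 11]
P̄ = F·P·Fᵀ + Q = [14 16; 16 26]
S = H·P̄·Hᵀ + R = [58]
K = P̄·Hᵀ·S⁻¹ = [13/29; 11/29]
x' − x̄ = [-195/29, -165/29] = K·y
y = (KᵀK)⁻¹·Kᵀ·(x' − x̄) = [-15]
z = y + H·x̄ = [-15] + [13] = [-2]

z = [-2]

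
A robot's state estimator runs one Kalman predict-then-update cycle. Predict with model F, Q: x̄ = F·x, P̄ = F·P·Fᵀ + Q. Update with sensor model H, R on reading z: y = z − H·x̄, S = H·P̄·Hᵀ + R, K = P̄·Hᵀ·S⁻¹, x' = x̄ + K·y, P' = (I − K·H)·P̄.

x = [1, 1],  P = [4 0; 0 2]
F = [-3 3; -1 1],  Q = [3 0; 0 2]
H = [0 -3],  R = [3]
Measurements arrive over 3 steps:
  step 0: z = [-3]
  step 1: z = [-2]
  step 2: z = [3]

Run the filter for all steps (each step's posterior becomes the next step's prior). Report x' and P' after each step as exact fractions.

step 0: x' = [54/25, 24/25], P' = [453/25 18/25; 18/25 8/25]
step 1: x' = [192/145, 92/145], P' = [1245/58 51/58; 51/58 19/58]
step 2: x' = [-807/278, -1937/1946], P' = [6063/278 249/278; 249/278 639/1946]

step 0: x̄ = F·x = [0, 0]
step 0: P̄ = F·P·Fᵀ + Q = [57 18; 18 8]
step 0: y = z − H·x̄ = [-3]
step 0: S = H·P̄·Hᵀ + R = [75]
step 0: K = P̄·Hᵀ·S⁻¹ = [-18/25; -8/25]
step 0: x' = x̄ + K·y = [54/25, 24/25]
step 0: P' = (I − K·H)·P̄ = [453/25 18/25; 18/25 8/25]
step 1: x̄ = F·x = [-18/5, -6/5]
step 1: P̄ = F·P·Fᵀ + Q = [156 51; 51 19]
step 1: y = z − H·x̄ = [-28/5]
step 1: S = H·P̄·Hᵀ + R = [174]
step 1: K = P̄·Hᵀ·S⁻¹ = [-51/58; -19/58]
step 1: x' = x̄ + K·y = [192/145, 92/145]
step 1: P' = (I − K·H)·P̄ = [1245/58 51/58; 51/58 19/58]
step 2: x̄ = F·x = [-60/29, -20/29]
step 2: P̄ = F·P·Fᵀ + Q = [5316/29 1743/29; 1743/29 639/29]
step 2: y = z − H·x̄ = [27/29]
step 2: S = H·P̄·Hᵀ + R = [5838/29]
step 2: K = P̄·Hᵀ·S⁻¹ = [-249/278; -639/1946]
step 2: x' = x̄ + K·y = [-807/278, -1937/1946]
step 2: P' = (I − K·H)·P̄ = [6063/278 249/278; 249/278 639/1946]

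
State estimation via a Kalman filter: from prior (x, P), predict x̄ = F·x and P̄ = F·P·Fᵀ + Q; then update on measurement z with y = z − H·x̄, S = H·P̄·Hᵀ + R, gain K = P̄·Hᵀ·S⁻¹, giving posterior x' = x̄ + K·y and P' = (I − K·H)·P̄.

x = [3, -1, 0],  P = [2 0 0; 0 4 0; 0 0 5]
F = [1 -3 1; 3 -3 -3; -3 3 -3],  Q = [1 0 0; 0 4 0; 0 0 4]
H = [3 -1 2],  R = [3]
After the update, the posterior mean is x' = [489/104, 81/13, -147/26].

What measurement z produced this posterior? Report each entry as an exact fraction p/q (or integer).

z = [-3]

x̄ = F·x = [6, 12, -12]
P̄ = F·P·Fᵀ + Q = [44 27 -57; 27 103 -9; -57 -9 103]
S = H·P̄·Hᵀ + R = [104]
K = P̄·Hᵀ·S⁻¹ = [-9/104; -5/13; 11/26]
x' − x̄ = [-135/104, -75/13, 165/26] = K·y
y = (KᵀK)⁻¹·Kᵀ·(x' − x̄) = [15]
z = y + H·x̄ = [15] + [-18] = [-3]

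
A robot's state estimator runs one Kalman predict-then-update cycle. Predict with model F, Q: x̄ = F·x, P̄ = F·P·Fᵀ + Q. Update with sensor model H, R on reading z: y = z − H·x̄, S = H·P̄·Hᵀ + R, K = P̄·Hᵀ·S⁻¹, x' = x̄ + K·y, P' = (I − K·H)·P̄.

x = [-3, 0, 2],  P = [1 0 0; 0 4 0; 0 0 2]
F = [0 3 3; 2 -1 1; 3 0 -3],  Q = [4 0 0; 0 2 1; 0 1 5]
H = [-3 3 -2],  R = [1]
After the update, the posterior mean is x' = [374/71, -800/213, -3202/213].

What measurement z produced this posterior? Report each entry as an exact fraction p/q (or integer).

x̄ = F·x = [6, -4, -15]
P̄ = F·P·Fᵀ + Q = [58 -6 -18; -6 12 1; -18 1 32]
S = H·P̄·Hᵀ + R = [639]
K = P̄·Hᵀ·S⁻¹ = [-52/213; 52/639; -7/639]
x' − x̄ = [-52/71, 52/213, -7/213] = K·y
y = (KᵀK)⁻¹·Kᵀ·(x' − x̄) = [3]
z = y + H·x̄ = [3] + [0] = [3]

z = [3]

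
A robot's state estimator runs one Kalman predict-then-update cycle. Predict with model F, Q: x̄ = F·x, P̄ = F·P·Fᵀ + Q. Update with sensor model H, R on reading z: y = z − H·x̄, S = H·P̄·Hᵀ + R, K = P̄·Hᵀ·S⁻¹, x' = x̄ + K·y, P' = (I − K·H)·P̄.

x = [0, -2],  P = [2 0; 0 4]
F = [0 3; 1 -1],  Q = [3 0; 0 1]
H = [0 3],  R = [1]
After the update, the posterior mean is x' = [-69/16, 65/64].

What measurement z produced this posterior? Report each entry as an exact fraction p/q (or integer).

x̄ = F·x = [-6, 2]
P̄ = F·P·Fᵀ + Q = [39 -12; -12 7]
S = H·P̄·Hᵀ + R = [64]
K = P̄·Hᵀ·S⁻¹ = [-9/16; 21/64]
x' − x̄ = [27/16, -63/64] = K·y
y = (KᵀK)⁻¹·Kᵀ·(x' − x̄) = [-3]
z = y + H·x̄ = [-3] + [6] = [3]

z = [3]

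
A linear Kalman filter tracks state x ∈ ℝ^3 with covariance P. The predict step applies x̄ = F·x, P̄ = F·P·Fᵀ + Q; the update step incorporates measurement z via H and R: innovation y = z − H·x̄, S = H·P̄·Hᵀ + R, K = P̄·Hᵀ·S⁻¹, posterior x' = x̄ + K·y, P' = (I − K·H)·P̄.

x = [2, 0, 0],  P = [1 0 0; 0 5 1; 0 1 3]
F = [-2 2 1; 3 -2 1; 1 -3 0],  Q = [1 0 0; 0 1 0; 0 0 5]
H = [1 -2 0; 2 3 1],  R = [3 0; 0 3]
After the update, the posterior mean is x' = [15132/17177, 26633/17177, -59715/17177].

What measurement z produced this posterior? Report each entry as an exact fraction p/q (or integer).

x̄ = F·x = [-4, 6, 2]
P̄ = F·P·Fᵀ + Q = [32 -23 -35; -23 29 30; -35 30 51]
S = H·P̄·Hᵀ + R = [243 -182; -182 207]
K = P̄·Hᵀ·S⁻¹ = [8866/17177 4476/17177; -3845/17177 2511/17177; -6743/17177 -37/17177]
x' − x̄ = [83840/17177, -76429/17177, -94069/17177] = K·y
y = (KᵀK)⁻¹·Kᵀ·(x' − x̄) = [14, -9]
z = y + H·x̄ = [14, -9] + [-16, 12] = [-2, 3]

z = [-2, 3]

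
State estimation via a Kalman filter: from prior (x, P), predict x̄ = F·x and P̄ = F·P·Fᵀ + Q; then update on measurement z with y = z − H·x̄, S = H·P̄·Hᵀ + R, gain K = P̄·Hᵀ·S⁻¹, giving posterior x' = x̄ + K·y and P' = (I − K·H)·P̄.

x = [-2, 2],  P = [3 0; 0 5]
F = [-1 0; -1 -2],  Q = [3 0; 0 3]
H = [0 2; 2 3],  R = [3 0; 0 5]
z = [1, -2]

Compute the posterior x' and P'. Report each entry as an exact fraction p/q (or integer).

x' = [-1132/3769, -358/3769]
P' = [6999/3769 -2601/3769; -2601/3769 2154/3769]

x̄ = F·x = [2, -2]
P̄ = F·P·Fᵀ + Q = [6 3; 3 26]
y = z − H·x̄ = [5, 0]
S = H·P̄·Hᵀ + R = [107 168; 168 299]
K = P̄·Hᵀ·S⁻¹ = [-1734/3769 1239/3769; 1436/3769 252/3769]
x' = x̄ + K·y = [-1132/3769, -358/3769]
P' = (I − K·H)·P̄ = [6999/3769 -2601/3769; -2601/3769 2154/3769]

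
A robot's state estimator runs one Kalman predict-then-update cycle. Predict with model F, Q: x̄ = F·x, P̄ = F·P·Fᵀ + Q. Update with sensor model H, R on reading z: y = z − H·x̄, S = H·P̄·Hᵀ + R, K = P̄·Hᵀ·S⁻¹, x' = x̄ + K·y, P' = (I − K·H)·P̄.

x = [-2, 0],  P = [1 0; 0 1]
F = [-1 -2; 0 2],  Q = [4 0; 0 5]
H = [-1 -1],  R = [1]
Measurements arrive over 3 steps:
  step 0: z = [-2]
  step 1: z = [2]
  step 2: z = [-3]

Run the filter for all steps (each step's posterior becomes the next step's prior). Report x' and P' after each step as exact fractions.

step 0: x̄ = F·x = [2, 0]
step 0: P̄ = F·P·Fᵀ + Q = [9 -4; -4 9]
step 0: y = z − H·x̄ = [0]
step 0: S = H·P̄·Hᵀ + R = [11]
step 0: K = P̄·Hᵀ·S⁻¹ = [-5/11; -5/11]
step 0: x' = x̄ + K·y = [2, 0]
step 0: P' = (I − K·H)·P̄ = [74/11 -69/11; -69/11 74/11]
step 1: x̄ = F·x = [-2, 0]
step 1: P̄ = F·P·Fᵀ + Q = [138/11 -158/11; -158/11 351/11]
step 1: y = z − H·x̄ = [0]
step 1: S = H·P̄·Hᵀ + R = [184/11]
step 1: K = P̄·Hᵀ·S⁻¹ = [5/46; -193/184]
step 1: x' = x̄ + K·y = [-2, 0]
step 1: P' = (I − K·H)·P̄ = [284/23 -573/46; -573/46 2485/184]
step 2: x̄ = F·x = [2, 0]
step 2: P̄ = F·P·Fᵀ + Q = [945/46 -1339/46; -1339/46 2715/46]
step 2: y = z − H·x̄ = [-1]
step 2: S = H·P̄·Hᵀ + R = [514/23]
step 2: K = P̄·Hᵀ·S⁻¹ = [197/514; -344/257]
step 2: x' = x̄ + K·y = [831/514, 344/257]
step 2: P' = (I − K·H)·P̄ = [4436/257 -9069/514; -9069/514 9757/514]

step 0: x' = [2, 0], P' = [74/11 -69/11; -69/11 74/11]
step 1: x' = [-2, 0], P' = [284/23 -573/46; -573/46 2485/184]
step 2: x' = [831/514, 344/257], P' = [4436/257 -9069/514; -9069/514 9757/514]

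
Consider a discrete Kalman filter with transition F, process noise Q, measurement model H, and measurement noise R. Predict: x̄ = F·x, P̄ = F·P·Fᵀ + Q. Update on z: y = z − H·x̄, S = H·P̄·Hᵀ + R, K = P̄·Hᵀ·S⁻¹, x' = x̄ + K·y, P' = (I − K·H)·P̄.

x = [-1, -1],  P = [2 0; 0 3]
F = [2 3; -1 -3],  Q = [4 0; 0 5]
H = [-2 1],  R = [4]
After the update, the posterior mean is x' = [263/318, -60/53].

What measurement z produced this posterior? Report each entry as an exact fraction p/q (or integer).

x̄ = F·x = [-5, 4]
P̄ = F·P·Fᵀ + Q = [39 -31; -31 34]
S = H·P̄·Hᵀ + R = [318]
K = P̄·Hᵀ·S⁻¹ = [-109/318; 16/53]
x' − x̄ = [1853/318, -272/53] = K·y
y = (KᵀK)⁻¹·Kᵀ·(x' − x̄) = [-17]
z = y + H·x̄ = [-17] + [14] = [-3]

z = [-3]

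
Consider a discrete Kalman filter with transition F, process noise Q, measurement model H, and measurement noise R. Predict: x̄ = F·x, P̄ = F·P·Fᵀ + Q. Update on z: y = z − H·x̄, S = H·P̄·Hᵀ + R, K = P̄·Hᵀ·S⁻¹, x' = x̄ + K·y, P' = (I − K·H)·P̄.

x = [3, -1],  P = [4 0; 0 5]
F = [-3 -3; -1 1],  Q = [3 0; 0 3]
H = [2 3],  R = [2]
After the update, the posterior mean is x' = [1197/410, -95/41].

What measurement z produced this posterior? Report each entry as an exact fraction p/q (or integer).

z = [-1]

x̄ = F·x = [-6, -4]
P̄ = F·P·Fᵀ + Q = [84 -3; -3 12]
S = H·P̄·Hᵀ + R = [410]
K = P̄·Hᵀ·S⁻¹ = [159/410; 3/41]
x' − x̄ = [3657/410, 69/41] = K·y
y = (KᵀK)⁻¹·Kᵀ·(x' − x̄) = [23]
z = y + H·x̄ = [23] + [-24] = [-1]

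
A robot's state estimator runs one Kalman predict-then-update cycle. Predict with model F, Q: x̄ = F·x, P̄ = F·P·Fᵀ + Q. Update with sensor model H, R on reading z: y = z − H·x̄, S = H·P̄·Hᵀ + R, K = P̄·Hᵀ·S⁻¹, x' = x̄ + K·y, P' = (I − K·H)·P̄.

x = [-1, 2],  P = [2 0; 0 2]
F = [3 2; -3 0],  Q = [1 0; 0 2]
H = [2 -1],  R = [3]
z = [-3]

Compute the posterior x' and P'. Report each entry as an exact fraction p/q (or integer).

x' = [59/203, 103/29]
P' = [297/203 54/29; 54/29 132/29]

x̄ = F·x = [1, 3]
P̄ = F·P·Fᵀ + Q = [27 -18; -18 20]
y = z − H·x̄ = [-2]
S = H·P̄·Hᵀ + R = [203]
K = P̄·Hᵀ·S⁻¹ = [72/203; -8/29]
x' = x̄ + K·y = [59/203, 103/29]
P' = (I − K·H)·P̄ = [297/203 54/29; 54/29 132/29]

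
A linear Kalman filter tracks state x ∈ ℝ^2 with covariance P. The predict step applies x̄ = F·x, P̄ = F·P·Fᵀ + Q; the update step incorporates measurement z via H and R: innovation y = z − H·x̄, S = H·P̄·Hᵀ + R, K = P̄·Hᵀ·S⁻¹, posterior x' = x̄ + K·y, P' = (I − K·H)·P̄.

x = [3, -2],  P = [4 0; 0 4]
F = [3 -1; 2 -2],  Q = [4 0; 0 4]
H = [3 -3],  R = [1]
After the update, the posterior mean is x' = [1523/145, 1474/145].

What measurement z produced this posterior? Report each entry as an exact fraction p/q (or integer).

x̄ = F·x = [11, 10]
P̄ = F·P·Fᵀ + Q = [44 32; 32 36]
S = H·P̄·Hᵀ + R = [145]
K = P̄·Hᵀ·S⁻¹ = [36/145; -12/145]
x' − x̄ = [-72/145, 24/145] = K·y
y = (KᵀK)⁻¹·Kᵀ·(x' − x̄) = [-2]
z = y + H·x̄ = [-2] + [3] = [1]

z = [1]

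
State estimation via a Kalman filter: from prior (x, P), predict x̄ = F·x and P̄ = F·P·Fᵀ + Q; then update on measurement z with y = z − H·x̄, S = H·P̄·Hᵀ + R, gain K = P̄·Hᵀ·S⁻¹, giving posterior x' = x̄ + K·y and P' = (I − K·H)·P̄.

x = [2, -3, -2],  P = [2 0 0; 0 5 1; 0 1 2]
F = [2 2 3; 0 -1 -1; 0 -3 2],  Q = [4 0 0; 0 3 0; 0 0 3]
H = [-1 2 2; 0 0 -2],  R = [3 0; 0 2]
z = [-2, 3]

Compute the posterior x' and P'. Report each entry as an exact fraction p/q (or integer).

x' = [3619/4493, 4648/4493, -6874/4493]
P' = [34220/4493 11091/4493 2449/4493; 11091/4493 7857/4493 -861/4493; 2449/4493 -861/4493 2153/4493]

x̄ = F·x = [-8, 5, 5]
P̄ = F·P·Fᵀ + Q = [62 -21 -23; -21 12 12; -23 12 44]
y = z − H·x̄ = [-30, 13]
S = H·P̄·Hᵀ + R = [561 -270; -270 178]
K = P̄·Hᵀ·S⁻¹ = [-2380/4493 -2449/4493; 967/4493 861/4493; 45/4493 -2153/4493]
x' = x̄ + K·y = [3619/4493, 4648/4493, -6874/4493]
P' = (I − K·H)·P̄ = [34220/4493 11091/4493 2449/4493; 11091/4493 7857/4493 -861/4493; 2449/4493 -861/4493 2153/4493]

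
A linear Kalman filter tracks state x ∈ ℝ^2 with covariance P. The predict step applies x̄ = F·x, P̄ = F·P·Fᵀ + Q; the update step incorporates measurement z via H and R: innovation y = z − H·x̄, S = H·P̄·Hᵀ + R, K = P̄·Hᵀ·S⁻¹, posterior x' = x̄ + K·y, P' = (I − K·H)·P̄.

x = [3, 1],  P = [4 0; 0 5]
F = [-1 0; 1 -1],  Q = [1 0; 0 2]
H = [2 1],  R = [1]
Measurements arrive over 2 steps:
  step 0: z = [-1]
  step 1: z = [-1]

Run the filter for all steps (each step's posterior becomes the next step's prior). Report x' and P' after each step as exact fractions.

step 0: x̄ = F·x = [-3, 2]
step 0: P̄ = F·P·Fᵀ + Q = [5 -4; -4 11]
step 0: y = z − H·x̄ = [3]
step 0: S = H·P̄·Hᵀ + R = [16]
step 0: K = P̄·Hᵀ·S⁻¹ = [3/8; 3/16]
step 0: x' = x̄ + K·y = [-15/8, 41/16]
step 0: P' = (I − K·H)·P̄ = [11/4 -41/8; -41/8 167/16]
step 1: x̄ = F·x = [15/8, -71/16]
step 1: P̄ = F·P·Fᵀ + Q = [15/4 -63/8; -63/8 407/16]
step 1: y = z − H·x̄ = [-5/16]
step 1: S = H·P̄·Hᵀ + R = [159/16]
step 1: K = P̄·Hᵀ·S⁻¹ = [-2/53; 155/159]
step 1: x' = x̄ + K·y = [100/53, -754/159]
step 1: P' = (I − K·H)·P̄ = [198/53 -398/53; -398/53 2543/159]

step 0: x' = [-15/8, 41/16], P' = [11/4 -41/8; -41/8 167/16]
step 1: x' = [100/53, -754/159], P' = [198/53 -398/53; -398/53 2543/159]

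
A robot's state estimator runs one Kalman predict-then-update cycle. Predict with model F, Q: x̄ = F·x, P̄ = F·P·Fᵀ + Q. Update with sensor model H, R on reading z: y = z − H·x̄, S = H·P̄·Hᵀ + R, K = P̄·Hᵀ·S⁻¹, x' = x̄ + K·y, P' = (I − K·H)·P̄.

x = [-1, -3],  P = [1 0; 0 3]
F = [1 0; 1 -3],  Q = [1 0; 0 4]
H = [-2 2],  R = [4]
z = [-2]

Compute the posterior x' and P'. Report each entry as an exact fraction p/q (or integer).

x̄ = F·x = [-1, 8]
P̄ = F·P·Fᵀ + Q = [2 1; 1 32]
y = z − H·x̄ = [-20]
S = H·P̄·Hᵀ + R = [132]
K = P̄·Hᵀ·S⁻¹ = [-1/66; 31/66]
x' = x̄ + K·y = [-23/33, -46/33]
P' = (I − K·H)·P̄ = [65/33 64/33; 64/33 95/33]

x' = [-23/33, -46/33]
P' = [65/33 64/33; 64/33 95/33]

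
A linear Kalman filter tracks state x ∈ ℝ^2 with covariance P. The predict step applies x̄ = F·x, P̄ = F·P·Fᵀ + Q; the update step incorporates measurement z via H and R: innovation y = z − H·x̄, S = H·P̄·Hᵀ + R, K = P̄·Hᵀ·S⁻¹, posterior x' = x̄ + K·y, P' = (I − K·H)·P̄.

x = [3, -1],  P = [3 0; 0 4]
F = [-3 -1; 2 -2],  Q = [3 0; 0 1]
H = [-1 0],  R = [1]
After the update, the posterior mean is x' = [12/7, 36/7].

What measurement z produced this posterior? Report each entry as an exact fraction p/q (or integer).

z = [-2]

x̄ = F·x = [-8, 8]
P̄ = F·P·Fᵀ + Q = [34 -10; -10 29]
S = H·P̄·Hᵀ + R = [35]
K = P̄·Hᵀ·S⁻¹ = [-34/35; 2/7]
x' − x̄ = [68/7, -20/7] = K·y
y = (KᵀK)⁻¹·Kᵀ·(x' − x̄) = [-10]
z = y + H·x̄ = [-10] + [8] = [-2]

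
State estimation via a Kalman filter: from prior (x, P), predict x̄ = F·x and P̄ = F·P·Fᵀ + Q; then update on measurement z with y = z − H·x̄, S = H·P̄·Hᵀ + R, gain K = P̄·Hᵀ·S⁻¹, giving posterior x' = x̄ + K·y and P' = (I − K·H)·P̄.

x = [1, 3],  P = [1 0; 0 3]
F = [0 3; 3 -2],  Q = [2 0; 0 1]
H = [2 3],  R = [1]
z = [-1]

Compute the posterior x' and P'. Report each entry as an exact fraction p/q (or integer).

x̄ = F·x = [9, -3]
P̄ = F·P·Fᵀ + Q = [29 -18; -18 22]
y = z − H·x̄ = [-10]
S = H·P̄·Hᵀ + R = [99]
K = P̄·Hᵀ·S⁻¹ = [4/99; 10/33]
x' = x̄ + K·y = [851/99, -199/33]
P' = (I − K·H)·P̄ = [2855/99 -634/33; -634/33 142/11]

x' = [851/99, -199/33]
P' = [2855/99 -634/33; -634/33 142/11]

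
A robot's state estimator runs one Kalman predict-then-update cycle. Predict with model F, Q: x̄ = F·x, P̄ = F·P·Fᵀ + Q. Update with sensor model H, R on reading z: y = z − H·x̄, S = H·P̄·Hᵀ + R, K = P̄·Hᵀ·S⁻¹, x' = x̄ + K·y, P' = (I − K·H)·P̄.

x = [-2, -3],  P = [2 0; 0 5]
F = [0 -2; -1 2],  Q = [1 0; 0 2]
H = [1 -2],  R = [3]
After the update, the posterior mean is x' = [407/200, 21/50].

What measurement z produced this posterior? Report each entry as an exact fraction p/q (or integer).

x̄ = F·x = [6, -4]
P̄ = F·P·Fᵀ + Q = [21 -20; -20 24]
S = H·P̄·Hᵀ + R = [200]
K = P̄·Hᵀ·S⁻¹ = [61/200; -17/50]
x' − x̄ = [-793/200, 221/50] = K·y
y = (KᵀK)⁻¹·Kᵀ·(x' − x̄) = [-13]
z = y + H·x̄ = [-13] + [14] = [1]

z = [1]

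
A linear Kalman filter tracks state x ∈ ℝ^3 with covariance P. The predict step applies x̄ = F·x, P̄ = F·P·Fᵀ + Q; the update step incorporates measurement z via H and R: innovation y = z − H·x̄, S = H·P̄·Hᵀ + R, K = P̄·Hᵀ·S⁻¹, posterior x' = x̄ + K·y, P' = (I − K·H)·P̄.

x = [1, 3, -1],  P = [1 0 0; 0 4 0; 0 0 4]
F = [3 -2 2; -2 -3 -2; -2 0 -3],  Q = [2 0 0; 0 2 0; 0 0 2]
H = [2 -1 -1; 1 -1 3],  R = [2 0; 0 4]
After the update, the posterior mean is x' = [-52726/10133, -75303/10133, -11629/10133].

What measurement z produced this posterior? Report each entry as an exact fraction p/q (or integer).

x̄ = F·x = [-5, -9, 1]
P̄ = F·P·Fᵀ + Q = [43 2 -30; 2 58 28; -30 28 42]
S = H·P̄·Hᵀ + R = [442 -194; -194 131]
K = P̄·Hᵀ·S⁻¹ = [2714/10133 229/10133; -2655/10133 -1766/10133; -1919/10133 2418/10133]
x' − x̄ = [-2061/10133, 15894/10133, -21762/10133] = K·y
y = (KᵀK)⁻¹·Kᵀ·(x' − x̄) = [0, -9]
z = y + H·x̄ = [0, -9] + [-2, 7] = [-2, -2]

z = [-2, -2]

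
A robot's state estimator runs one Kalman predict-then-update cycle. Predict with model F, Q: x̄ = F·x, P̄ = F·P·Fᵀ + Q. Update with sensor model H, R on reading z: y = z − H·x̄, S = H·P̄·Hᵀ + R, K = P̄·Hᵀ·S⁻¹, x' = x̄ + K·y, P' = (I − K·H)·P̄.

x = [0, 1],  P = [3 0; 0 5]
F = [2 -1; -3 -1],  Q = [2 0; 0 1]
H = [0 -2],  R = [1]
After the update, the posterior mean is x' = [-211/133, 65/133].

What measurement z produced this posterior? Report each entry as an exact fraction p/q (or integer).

z = [-1]

x̄ = F·x = [-1, -1]
P̄ = F·P·Fᵀ + Q = [19 -13; -13 33]
S = H·P̄·Hᵀ + R = [133]
K = P̄·Hᵀ·S⁻¹ = [26/133; -66/133]
x' − x̄ = [-78/133, 198/133] = K·y
y = (KᵀK)⁻¹·Kᵀ·(x' − x̄) = [-3]
z = y + H·x̄ = [-3] + [2] = [-1]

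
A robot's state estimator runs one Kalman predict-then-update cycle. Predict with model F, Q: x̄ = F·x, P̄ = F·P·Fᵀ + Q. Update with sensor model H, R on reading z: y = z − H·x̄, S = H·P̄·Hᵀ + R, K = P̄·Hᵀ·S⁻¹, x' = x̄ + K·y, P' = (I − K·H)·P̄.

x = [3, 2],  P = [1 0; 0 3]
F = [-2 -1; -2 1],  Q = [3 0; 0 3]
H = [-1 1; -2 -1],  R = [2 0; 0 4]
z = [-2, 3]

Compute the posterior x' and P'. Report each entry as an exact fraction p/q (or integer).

x' = [-67/83, -203/83]
P' = [674/1079 8/1079; 8/1079 1268/1079]

x̄ = F·x = [-8, -4]
P̄ = F·P·Fᵀ + Q = [10 1; 1 10]
y = z − H·x̄ = [-6, -17]
S = H·P̄·Hᵀ + R = [20 9; 9 58]
K = P̄·Hᵀ·S⁻¹ = [-333/1079 -339/1079; 630/1079 -321/1079]
x' = x̄ + K·y = [-67/83, -203/83]
P' = (I − K·H)·P̄ = [674/1079 8/1079; 8/1079 1268/1079]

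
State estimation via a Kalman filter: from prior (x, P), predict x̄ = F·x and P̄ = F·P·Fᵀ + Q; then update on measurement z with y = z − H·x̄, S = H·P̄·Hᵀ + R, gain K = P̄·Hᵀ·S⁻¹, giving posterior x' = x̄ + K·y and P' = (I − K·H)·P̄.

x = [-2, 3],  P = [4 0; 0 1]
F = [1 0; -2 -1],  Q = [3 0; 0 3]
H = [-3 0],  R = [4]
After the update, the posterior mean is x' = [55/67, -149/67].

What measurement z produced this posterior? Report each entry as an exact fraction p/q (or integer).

z = [-3]

x̄ = F·x = [-2, 1]
P̄ = F·P·Fᵀ + Q = [7 -8; -8 20]
S = H·P̄·Hᵀ + R = [67]
K = P̄·Hᵀ·S⁻¹ = [-21/67; 24/67]
x' − x̄ = [189/67, -216/67] = K·y
y = (KᵀK)⁻¹·Kᵀ·(x' − x̄) = [-9]
z = y + H·x̄ = [-9] + [6] = [-3]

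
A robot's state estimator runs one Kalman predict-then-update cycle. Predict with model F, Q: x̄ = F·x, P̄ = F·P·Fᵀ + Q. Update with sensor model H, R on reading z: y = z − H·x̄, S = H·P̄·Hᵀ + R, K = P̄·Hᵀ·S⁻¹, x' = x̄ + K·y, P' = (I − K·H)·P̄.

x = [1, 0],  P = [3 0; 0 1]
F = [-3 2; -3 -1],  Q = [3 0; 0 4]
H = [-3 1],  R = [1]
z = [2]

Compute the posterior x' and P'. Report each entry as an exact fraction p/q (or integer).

x' = [-37/27, -395/189]
P' = [71/27 202/27; 202/27 4199/189]

x̄ = F·x = [-3, -3]
P̄ = F·P·Fᵀ + Q = [34 25; 25 32]
y = z − H·x̄ = [-4]
S = H·P̄·Hᵀ + R = [189]
K = P̄·Hᵀ·S⁻¹ = [-11/27; -43/189]
x' = x̄ + K·y = [-37/27, -395/189]
P' = (I − K·H)·P̄ = [71/27 202/27; 202/27 4199/189]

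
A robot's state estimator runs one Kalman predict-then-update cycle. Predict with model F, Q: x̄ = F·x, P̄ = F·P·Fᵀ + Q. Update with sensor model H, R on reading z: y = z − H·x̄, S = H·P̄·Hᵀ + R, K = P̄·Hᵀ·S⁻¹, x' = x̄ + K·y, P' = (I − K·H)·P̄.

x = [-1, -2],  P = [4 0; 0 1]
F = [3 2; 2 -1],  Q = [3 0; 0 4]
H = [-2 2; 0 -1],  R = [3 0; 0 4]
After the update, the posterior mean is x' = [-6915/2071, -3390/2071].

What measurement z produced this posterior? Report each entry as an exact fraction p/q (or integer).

z = [3, 2]

x̄ = F·x = [-7, 0]
P̄ = F·P·Fᵀ + Q = [43 22; 22 21]
S = H·P̄·Hᵀ + R = [83 2; 2 25]
K = P̄·Hᵀ·S⁻¹ = [-1006/2071 -1742/2071; -8/2071 -1739/2071]
x' − x̄ = [7582/2071, -3390/2071] = K·y
y = (KᵀK)⁻¹·Kᵀ·(x' − x̄) = [-11, 2]
z = y + H·x̄ = [-11, 2] + [14, 0] = [3, 2]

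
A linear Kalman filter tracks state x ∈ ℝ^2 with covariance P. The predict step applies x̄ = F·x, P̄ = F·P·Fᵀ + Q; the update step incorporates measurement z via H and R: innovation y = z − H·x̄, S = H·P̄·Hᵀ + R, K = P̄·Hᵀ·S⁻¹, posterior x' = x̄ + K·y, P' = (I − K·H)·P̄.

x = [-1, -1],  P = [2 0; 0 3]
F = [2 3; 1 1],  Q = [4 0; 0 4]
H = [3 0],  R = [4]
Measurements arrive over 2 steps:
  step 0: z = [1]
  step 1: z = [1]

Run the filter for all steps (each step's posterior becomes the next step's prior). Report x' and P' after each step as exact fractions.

step 0: x̄ = F·x = [-5, -2]
step 0: P̄ = F·P·Fᵀ + Q = [39 13; 13 9]
step 0: y = z − H·x̄ = [16]
step 0: S = H·P̄·Hᵀ + R = [355]
step 0: K = P̄·Hᵀ·S⁻¹ = [117/355; 39/355]
step 0: x' = x̄ + K·y = [97/355, -86/355]
step 0: P' = (I − K·H)·P̄ = [156/355 52/355; 52/355 1674/355]
step 1: x̄ = F·x = [-64/355, 11/355]
step 1: P̄ = F·P·Fᵀ + Q = [17734/355 5594/355; 5594/355 3354/355]
step 1: y = z − H·x̄ = [547/355]
step 1: S = H·P̄·Hᵀ + R = [161026/355]
step 1: K = P̄·Hᵀ·S⁻¹ = [26601/80513; 8391/80513]
step 1: x' = x̄ + K·y = [26473/80513, 15424/80513]
step 1: P' = (I − K·H)·P̄ = [35468/80513 11188/80513; 11188/80513 364008/80513]

step 0: x' = [97/355, -86/355], P' = [156/355 52/355; 52/355 1674/355]
step 1: x' = [26473/80513, 15424/80513], P' = [35468/80513 11188/80513; 11188/80513 364008/80513]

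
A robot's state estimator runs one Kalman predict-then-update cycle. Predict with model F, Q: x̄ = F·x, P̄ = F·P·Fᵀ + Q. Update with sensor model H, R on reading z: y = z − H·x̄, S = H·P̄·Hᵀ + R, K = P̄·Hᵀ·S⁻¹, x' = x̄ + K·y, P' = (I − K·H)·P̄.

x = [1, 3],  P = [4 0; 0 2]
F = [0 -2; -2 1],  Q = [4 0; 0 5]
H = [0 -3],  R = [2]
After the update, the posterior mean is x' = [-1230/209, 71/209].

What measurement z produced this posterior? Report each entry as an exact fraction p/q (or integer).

x̄ = F·x = [-6, 1]
P̄ = F·P·Fᵀ + Q = [12 -4; -4 23]
S = H·P̄·Hᵀ + R = [209]
K = P̄·Hᵀ·S⁻¹ = [12/209; -69/209]
x' − x̄ = [24/209, -138/209] = K·y
y = (KᵀK)⁻¹·Kᵀ·(x' − x̄) = [2]
z = y + H·x̄ = [2] + [-3] = [-1]

z = [-1]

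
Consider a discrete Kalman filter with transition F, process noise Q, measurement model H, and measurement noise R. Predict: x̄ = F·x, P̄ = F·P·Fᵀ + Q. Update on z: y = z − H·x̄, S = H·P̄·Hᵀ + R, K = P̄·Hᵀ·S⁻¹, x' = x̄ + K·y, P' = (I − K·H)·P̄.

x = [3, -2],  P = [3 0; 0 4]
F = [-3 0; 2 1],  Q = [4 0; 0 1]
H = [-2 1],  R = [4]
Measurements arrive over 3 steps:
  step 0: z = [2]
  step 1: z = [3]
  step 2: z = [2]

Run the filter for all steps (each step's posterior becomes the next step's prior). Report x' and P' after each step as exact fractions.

step 0: x' = [-353/217, -192/217], P' = [327/217 334/217; 334/217 880/217]
step 1: x' = [-24143/31709, 32173/31709], P' = [40459/31709 38574/31709; 38574/31709 115824/31709]
step 2: x' = [-375497/3988273, 6327996/3988273], P' = [5090399/3988273 4819158/3988273; 4819158/3988273 14360784/3988273]

step 0: x̄ = F·x = [-9, 4]
step 0: P̄ = F·P·Fᵀ + Q = [31 -18; -18 17]
step 0: y = z − H·x̄ = [-20]
step 0: S = H·P̄·Hᵀ + R = [217]
step 0: K = P̄·Hᵀ·S⁻¹ = [-80/217; 53/217]
step 0: x' = x̄ + K·y = [-353/217, -192/217]
step 0: P' = (I − K·H)·P̄ = [327/217 334/217; 334/217 880/217]
step 1: x̄ = F·x = [1059/217, -898/217]
step 1: P̄ = F·P·Fᵀ + Q = [3811/217 -2964/217; -2964/217 3741/217]
step 1: y = z − H·x̄ = [3667/217]
step 1: S = H·P̄·Hᵀ + R = [31709/217]
step 1: K = P̄·Hᵀ·S⁻¹ = [-10586/31709; 9669/31709]
step 1: x' = x̄ + K·y = [-24143/31709, 32173/31709]
step 1: P' = (I − K·H)·P̄ = [40459/31709 38574/31709; 38574/31709 115824/31709]
step 2: x̄ = F·x = [72429/31709, -16113/31709]
step 2: P̄ = F·P·Fᵀ + Q = [490967/31709 -358476/31709; -358476/31709 463665/31709]
step 2: y = z − H·x̄ = [224389/31709]
step 2: S = H·P̄·Hᵀ + R = [3988273/31709]
step 2: K = P̄·Hᵀ·S⁻¹ = [-1340410/3988273; 1180617/3988273]
step 2: x' = x̄ + K·y = [-375497/3988273, 6327996/3988273]
step 2: P' = (I − K·H)·P̄ = [5090399/3988273 4819158/3988273; 4819158/3988273 14360784/3988273]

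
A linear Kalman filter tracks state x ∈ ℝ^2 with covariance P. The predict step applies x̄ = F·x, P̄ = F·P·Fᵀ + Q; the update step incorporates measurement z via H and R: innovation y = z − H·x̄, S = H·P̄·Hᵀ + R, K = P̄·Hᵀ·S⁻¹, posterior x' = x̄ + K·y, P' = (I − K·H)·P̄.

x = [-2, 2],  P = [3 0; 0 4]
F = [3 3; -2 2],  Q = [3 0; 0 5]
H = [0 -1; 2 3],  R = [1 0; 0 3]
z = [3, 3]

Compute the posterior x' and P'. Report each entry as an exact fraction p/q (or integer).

x' = [16020/3101, -7748/3101]
P' = [8634/3101 -4278/3101; -4278/3101 2889/3101]

x̄ = F·x = [0, 8]
P̄ = F·P·Fᵀ + Q = [66 6; 6 33]
y = z − H·x̄ = [11, -21]
S = H·P̄·Hᵀ + R = [34 -111; -111 636]
K = P̄·Hᵀ·S⁻¹ = [4278/3101 1478/3101; -2889/3101 37/3101]
x' = x̄ + K·y = [16020/3101, -7748/3101]
P' = (I − K·H)·P̄ = [8634/3101 -4278/3101; -4278/3101 2889/3101]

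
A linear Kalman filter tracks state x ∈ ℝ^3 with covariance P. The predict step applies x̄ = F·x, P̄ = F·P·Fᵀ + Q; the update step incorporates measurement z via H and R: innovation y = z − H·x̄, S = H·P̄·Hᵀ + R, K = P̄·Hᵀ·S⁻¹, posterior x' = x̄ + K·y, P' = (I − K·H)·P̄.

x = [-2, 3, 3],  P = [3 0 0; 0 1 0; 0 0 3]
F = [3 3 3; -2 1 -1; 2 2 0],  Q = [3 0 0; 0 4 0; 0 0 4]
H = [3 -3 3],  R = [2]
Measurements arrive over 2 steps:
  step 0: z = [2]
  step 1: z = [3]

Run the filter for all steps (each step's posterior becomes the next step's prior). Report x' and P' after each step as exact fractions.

step 0: x̄ = F·x = [12, 4, 2]
step 0: P̄ = F·P·Fᵀ + Q = [66 -24 24; -24 20 -10; 24 -10 20]
step 0: y = z − H·x̄ = [-28]
step 0: S = H·P̄·Hᵀ + R = [2000]
step 0: K = P̄·Hᵀ·S⁻¹ = [171/1000; -81/1000; 81/1000]
step 0: x' = x̄ + K·y = [1803/250, 1567/250, -67/250]
step 0: P' = (I − K·H)·P̄ = [3759/500 1851/500 -1851/500; 1851/500 3439/500 1561/500; -1851/500 1561/500 3439/500]
step 1: x̄ = F·x = [9909/250, -986/125, 674/25]
step 1: P̄ = F·P·Fᵀ + Q = [125331/500 -2862/125 3183/25; -2862/125 1496/125 -564/25; 3183/25 -564/25 456/5]
step 1: y = z − H·x̄ = [-55113/250]
step 1: S = H·P̄·Hᵀ + R = [3148219/500]
step 1: K = P̄·Hᵀ·S⁻¹ = [601317/3148219; -2328/85087; 361620/3148219]
step 1: x' = x̄ + K·y = [-7778727/3148219, -157954/85087, 5156132/3148219]
step 1: P' = (I − K·H)·P̄ = [65974602/3148219 851580/85087 -34065264/3148219; 851580/85087 617272/85087 -235860/85087; -34065264/3148219 -235860/85087 25579524/3148219]

step 0: x' = [1803/250, 1567/250, -67/250], P' = [3759/500 1851/500 -1851/500; 1851/500 3439/500 1561/500; -1851/500 1561/500 3439/500]
step 1: x' = [-7778727/3148219, -157954/85087, 5156132/3148219], P' = [65974602/3148219 851580/85087 -34065264/3148219; 851580/85087 617272/85087 -235860/85087; -34065264/3148219 -235860/85087 25579524/3148219]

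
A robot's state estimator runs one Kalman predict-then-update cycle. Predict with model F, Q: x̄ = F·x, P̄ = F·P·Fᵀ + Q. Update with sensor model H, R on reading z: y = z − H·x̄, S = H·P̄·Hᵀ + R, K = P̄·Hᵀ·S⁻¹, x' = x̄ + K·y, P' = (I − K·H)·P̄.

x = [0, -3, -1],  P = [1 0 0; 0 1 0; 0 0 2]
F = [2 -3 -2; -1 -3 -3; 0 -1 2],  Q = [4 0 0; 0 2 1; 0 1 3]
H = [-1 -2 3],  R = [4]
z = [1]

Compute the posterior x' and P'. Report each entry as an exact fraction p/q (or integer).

x̄ = F·x = [11, 12, 1]
P̄ = F·P·Fᵀ + Q = [25 19 -5; 19 30 -8; -5 -8 12]
y = z − H·x̄ = [33]
S = H·P̄·Hᵀ + R = [459]
K = P̄·Hᵀ·S⁻¹ = [-26/153; -103/459; 19/153]
x' = x̄ + K·y = [275/51, 703/153, 260/51]
P' = (I − K·H)·P̄ = [599/51 229/153 239/51; 229/153 3161/459 733/153; 239/51 733/153 251/51]

x' = [275/51, 703/153, 260/51]
P' = [599/51 229/153 239/51; 229/153 3161/459 733/153; 239/51 733/153 251/51]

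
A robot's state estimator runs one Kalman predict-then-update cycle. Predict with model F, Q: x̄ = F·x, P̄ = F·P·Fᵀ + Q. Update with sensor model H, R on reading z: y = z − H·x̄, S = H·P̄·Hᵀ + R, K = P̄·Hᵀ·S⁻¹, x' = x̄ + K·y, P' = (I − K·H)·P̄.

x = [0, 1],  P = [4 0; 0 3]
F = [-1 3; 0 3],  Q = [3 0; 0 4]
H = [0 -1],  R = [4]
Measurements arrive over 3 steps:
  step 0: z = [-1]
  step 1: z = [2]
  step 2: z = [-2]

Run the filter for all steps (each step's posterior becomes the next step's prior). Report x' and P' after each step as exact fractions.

step 0: x' = [51/35, 43/35], P' = [461/35 108/35; 108/35 124/35]
step 1: x' = [-348/349, -499/349], P' = [5830/349 792/349; 792/349 1256/349]
step 2: x' = [609/881, 4853/3524], P' = [19625/881 2232/881; 2232/881 3175/881]

step 0: x̄ = F·x = [3, 3]
step 0: P̄ = F·P·Fᵀ + Q = [34 27; 27 31]
step 0: y = z − H·x̄ = [2]
step 0: S = H·P̄·Hᵀ + R = [35]
step 0: K = P̄·Hᵀ·S⁻¹ = [-27/35; -31/35]
step 0: x' = x̄ + K·y = [51/35, 43/35]
step 0: P' = (I − K·H)·P̄ = [461/35 108/35; 108/35 124/35]
step 1: x̄ = F·x = [78/35, 129/35]
step 1: P̄ = F·P·Fᵀ + Q = [1034/35 792/35; 792/35 1256/35]
step 1: y = z − H·x̄ = [199/35]
step 1: S = H·P̄·Hᵀ + R = [1396/35]
step 1: K = P̄·Hᵀ·S⁻¹ = [-198/349; -314/349]
step 1: x' = x̄ + K·y = [-348/349, -499/349]
step 1: P' = (I − K·H)·P̄ = [5830/349 792/349; 792/349 1256/349]
step 2: x̄ = F·x = [-1149/349, -1497/349]
step 2: P̄ = F·P·Fᵀ + Q = [13429/349 8928/349; 8928/349 12700/349]
step 2: y = z − H·x̄ = [-2195/349]
step 2: S = H·P̄·Hᵀ + R = [14096/349]
step 2: K = P̄·Hᵀ·S⁻¹ = [-558/881; -3175/3524]
step 2: x' = x̄ + K·y = [609/881, 4853/3524]
step 2: P' = (I − K·H)·P̄ = [19625/881 2232/881; 2232/881 3175/881]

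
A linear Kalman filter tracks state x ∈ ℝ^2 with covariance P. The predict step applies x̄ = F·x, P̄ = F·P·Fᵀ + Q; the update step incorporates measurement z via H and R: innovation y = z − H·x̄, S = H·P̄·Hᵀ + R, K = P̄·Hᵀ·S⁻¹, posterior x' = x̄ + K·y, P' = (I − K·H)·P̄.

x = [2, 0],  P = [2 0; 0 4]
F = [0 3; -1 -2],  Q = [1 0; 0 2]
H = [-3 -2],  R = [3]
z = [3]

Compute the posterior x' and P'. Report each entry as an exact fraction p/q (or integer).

x' = [63/128, -9/4]
P' = [767/128 -33/4; -33/4 12]

x̄ = F·x = [0, -2]
P̄ = F·P·Fᵀ + Q = [37 -24; -24 20]
y = z − H·x̄ = [-1]
S = H·P̄·Hᵀ + R = [128]
K = P̄·Hᵀ·S⁻¹ = [-63/128; 1/4]
x' = x̄ + K·y = [63/128, -9/4]
P' = (I − K·H)·P̄ = [767/128 -33/4; -33/4 12]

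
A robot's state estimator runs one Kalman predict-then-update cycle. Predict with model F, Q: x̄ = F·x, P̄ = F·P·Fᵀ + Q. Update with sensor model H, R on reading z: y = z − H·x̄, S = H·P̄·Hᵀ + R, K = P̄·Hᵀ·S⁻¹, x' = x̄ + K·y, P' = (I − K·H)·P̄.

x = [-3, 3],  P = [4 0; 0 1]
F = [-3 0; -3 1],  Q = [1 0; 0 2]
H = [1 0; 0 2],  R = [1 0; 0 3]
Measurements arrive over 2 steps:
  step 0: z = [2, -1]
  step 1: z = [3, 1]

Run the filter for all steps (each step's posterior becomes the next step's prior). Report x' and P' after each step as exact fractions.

step 0: x̄ = F·x = [9, 12]
step 0: P̄ = F·P·Fᵀ + Q = [37 36; 36 39]
step 0: y = z − H·x̄ = [-7, -25]
step 0: S = H·P̄·Hᵀ + R = [38 72; 72 159]
step 0: K = P̄·Hᵀ·S⁻¹ = [233/286 12/143; 18/143 62/143]
step 0: x' = x̄ + K·y = [343/286, 40/143]
step 0: P' = (I − K·H)·P̄ = [233/286 18/143; 18/143 93/143]
step 1: x̄ = F·x = [-1029/286, -73/22]
step 1: P̄ = F·P·Fᵀ + Q = [2383/286 153/22; 153/22 203/22]
step 1: y = z − H·x̄ = [1887/286, 84/11]
step 1: S = H·P̄·Hᵀ + R = [2669/286 153/11; 153/11 439/11]
step 1: K = P̄·Hᵀ·S⁻¹ = [39773/51187 234/3011; 351/3011 1270/3011]
step 1: x' = x̄ + K·y = [6390/3011, 2023/3011]
step 1: P' = (I − K·H)·P̄ = [39773/51187 351/3011; 351/3011 1905/3011]

step 0: x' = [343/286, 40/143], P' = [233/286 18/143; 18/143 93/143]
step 1: x' = [6390/3011, 2023/3011], P' = [39773/51187 351/3011; 351/3011 1905/3011]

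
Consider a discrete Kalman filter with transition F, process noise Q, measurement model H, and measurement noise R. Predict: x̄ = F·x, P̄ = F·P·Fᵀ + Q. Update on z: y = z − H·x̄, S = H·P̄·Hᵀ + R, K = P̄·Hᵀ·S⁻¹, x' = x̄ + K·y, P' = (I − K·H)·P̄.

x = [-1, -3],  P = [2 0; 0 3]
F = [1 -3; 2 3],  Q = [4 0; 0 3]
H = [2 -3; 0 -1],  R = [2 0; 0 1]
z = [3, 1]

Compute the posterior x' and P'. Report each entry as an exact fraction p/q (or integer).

x' = [-23/1864, -243/233]
P' = [8041/3728 269/233; 269/233 186/233]

x̄ = F·x = [8, -11]
P̄ = F·P·Fᵀ + Q = [33 -23; -23 38]
y = z − H·x̄ = [-46, -10]
S = H·P̄·Hᵀ + R = [752 160; 160 39]
K = P̄·Hᵀ·S⁻¹ = [1585/3728 -269/233; -10/233 -186/233]
x' = x̄ + K·y = [-23/1864, -243/233]
P' = (I − K·H)·P̄ = [8041/3728 269/233; 269/233 186/233]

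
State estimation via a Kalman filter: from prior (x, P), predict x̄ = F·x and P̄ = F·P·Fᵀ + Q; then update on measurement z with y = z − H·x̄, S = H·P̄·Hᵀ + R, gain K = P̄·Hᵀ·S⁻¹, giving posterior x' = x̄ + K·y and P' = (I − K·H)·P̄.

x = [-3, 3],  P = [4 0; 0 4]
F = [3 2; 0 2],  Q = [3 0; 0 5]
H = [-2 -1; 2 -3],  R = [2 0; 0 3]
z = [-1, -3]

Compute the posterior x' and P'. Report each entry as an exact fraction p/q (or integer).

x̄ = F·x = [-3, 6]
P̄ = F·P·Fᵀ + Q = [55 16; 16 21]
y = z − H·x̄ = [-1, 21]
S = H·P̄·Hᵀ + R = [307 -93; -93 220]
K = P̄·Hᵀ·S⁻¹ = [-21954/58891 7316/58891; -14543/58891 -14446/58891]
x' = x̄ + K·y = [-1083/58891, 64523/58891]
P' = (I − K·H)·P̄ = [19209/58891 5490/58891; 5490/58891 18106/58891]

x' = [-1083/58891, 64523/58891]
P' = [19209/58891 5490/58891; 5490/58891 18106/58891]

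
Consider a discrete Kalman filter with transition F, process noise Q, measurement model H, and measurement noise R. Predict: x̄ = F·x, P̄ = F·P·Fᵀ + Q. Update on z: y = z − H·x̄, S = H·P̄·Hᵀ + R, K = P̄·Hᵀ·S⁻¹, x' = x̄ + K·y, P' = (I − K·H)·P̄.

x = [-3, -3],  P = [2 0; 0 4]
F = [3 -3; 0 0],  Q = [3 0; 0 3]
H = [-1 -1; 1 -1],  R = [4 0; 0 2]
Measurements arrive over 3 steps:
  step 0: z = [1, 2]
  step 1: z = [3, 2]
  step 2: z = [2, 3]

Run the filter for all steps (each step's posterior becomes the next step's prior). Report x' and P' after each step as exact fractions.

step 0: x' = [171/263, -264/263], P' = [741/526 171/526; 171/526 525/526]
step 1: x' = [7071/47942, -75813/47942], P' = [64311/47942 14841/47942; 14841/47942 47679/47942]
step 2: x' = [362487/330178, -6836811/4292314], P' = [442299/330178 102069/330178; 102069/330178 4268343/4292314]

step 0: x̄ = F·x = [0, 0]
step 0: P̄ = F·P·Fᵀ + Q = [57 0; 0 3]
step 0: y = z − H·x̄ = [1, 2]
step 0: S = H·P̄·Hᵀ + R = [64 -54; -54 62]
step 0: K = P̄·Hᵀ·S⁻¹ = [-114/263 285/526; -87/263 -177/526]
step 0: x' = x̄ + K·y = [171/263, -264/263]
step 0: P' = (I − K·H)·P̄ = [741/526 171/526; 171/526 525/526]
step 1: x̄ = F·x = [1305/263, 0]
step 1: P̄ = F·P·Fᵀ + Q = [4947/263 0; 0 3]
step 1: y = z − H·x̄ = [2094/263, -779/263]
step 1: S = H·P̄·Hᵀ + R = [6788/263 -4158/263; -4158/263 6262/263]
step 1: K = P̄·Hᵀ·S⁻¹ = [-9894/23971 24735/47942; -7815/23971 -16419/47942]
step 1: x' = x̄ + K·y = [7071/47942, -75813/47942]
step 1: P' = (I − K·H)·P̄ = [64311/47942 14841/47942; 14841/47942 47679/47942]
step 2: x̄ = F·x = [124326/23971, 0]
step 2: P̄ = F·P·Fᵀ + Q = [442299/23971 0; 0 3]
step 2: y = z − H·x̄ = [172268/23971, -52413/23971]
step 2: S = H·P̄·Hᵀ + R = [610096/23971 -370386/23971; -370386/23971 562154/23971]
step 2: K = P̄·Hᵀ·S⁻¹ = [-68046/165089 170115/330178; -699405/2146157 -1470723/4292314]
step 2: x' = x̄ + K·y = [362487/330178, -6836811/4292314]
step 2: P' = (I − K·H)·P̄ = [442299/330178 102069/330178; 102069/330178 4268343/4292314]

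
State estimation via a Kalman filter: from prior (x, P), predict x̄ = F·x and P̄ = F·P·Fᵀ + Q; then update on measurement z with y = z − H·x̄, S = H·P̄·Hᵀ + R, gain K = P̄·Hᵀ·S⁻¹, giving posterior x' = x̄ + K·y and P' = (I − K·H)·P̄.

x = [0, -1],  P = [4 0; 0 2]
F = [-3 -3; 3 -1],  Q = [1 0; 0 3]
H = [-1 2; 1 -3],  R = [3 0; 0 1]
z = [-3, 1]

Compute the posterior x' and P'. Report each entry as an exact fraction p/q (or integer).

x' = [16612/3509, 4181/3509]
P' = [42170/3509 14815/3509; 14815/3509 5543/3509]

x̄ = F·x = [3, 1]
P̄ = F·P·Fᵀ + Q = [55 -30; -30 41]
y = z − H·x̄ = [-2, 1]
S = H·P̄·Hᵀ + R = [342 -451; -451 605]
K = P̄·Hᵀ·S⁻¹ = [-380/319 -2275/3509; -113/319 -1814/3509]
x' = x̄ + K·y = [16612/3509, 4181/3509]
P' = (I − K·H)·P̄ = [42170/3509 14815/3509; 14815/3509 5543/3509]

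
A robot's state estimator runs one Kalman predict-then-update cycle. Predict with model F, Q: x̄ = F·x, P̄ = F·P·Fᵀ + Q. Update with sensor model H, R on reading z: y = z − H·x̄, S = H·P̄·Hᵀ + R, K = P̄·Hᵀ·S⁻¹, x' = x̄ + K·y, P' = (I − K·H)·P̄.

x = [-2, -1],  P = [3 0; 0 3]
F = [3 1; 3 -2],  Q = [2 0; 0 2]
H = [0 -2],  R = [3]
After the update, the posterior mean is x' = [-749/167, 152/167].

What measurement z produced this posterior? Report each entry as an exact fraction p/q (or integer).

z = [-2]

x̄ = F·x = [-7, -4]
P̄ = F·P·Fᵀ + Q = [32 21; 21 41]
S = H·P̄·Hᵀ + R = [167]
K = P̄·Hᵀ·S⁻¹ = [-42/167; -82/167]
x' − x̄ = [420/167, 820/167] = K·y
y = (KᵀK)⁻¹·Kᵀ·(x' − x̄) = [-10]
z = y + H·x̄ = [-10] + [8] = [-2]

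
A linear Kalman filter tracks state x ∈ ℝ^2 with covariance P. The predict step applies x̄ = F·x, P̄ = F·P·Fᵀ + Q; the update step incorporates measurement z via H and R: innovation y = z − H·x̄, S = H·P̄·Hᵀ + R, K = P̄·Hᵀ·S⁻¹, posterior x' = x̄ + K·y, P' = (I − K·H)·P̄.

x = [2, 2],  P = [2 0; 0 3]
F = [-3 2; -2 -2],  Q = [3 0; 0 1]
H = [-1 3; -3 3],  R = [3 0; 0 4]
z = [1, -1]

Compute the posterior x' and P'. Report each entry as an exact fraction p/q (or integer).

x' = [4049/9102, 753/3034]
P' = [4895/3034 3003/3034; 3003/3034 2415/3034]

x̄ = F·x = [-2, -8]
P̄ = F·P·Fᵀ + Q = [33 0; 0 21]
y = z − H·x̄ = [23, 17]
S = H·P̄·Hᵀ + R = [225 288; 288 490]
K = P̄·Hᵀ·S⁻¹ = [2057/4551 -1419/3034; 707/1517 -441/3034]
x' = x̄ + K·y = [4049/9102, 753/3034]
P' = (I − K·H)·P̄ = [4895/3034 3003/3034; 3003/3034 2415/3034]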